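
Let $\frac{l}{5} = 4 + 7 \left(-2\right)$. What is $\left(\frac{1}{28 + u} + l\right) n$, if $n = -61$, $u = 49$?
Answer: $\frac{234789}{77} \approx 3049.2$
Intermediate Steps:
$l = -50$ ($l = 5 \left(4 + 7 \left(-2\right)\right) = 5 \left(4 - 14\right) = 5 \left(-10\right) = -50$)
$\left(\frac{1}{28 + u} + l\right) n = \left(\frac{1}{28 + 49} - 50\right) \left(-61\right) = \left(\frac{1}{77} - 50\right) \left(-61\right) = \left(- \frac{3849}{77}\right) \left(-61\right) = \frac{234789}{77}$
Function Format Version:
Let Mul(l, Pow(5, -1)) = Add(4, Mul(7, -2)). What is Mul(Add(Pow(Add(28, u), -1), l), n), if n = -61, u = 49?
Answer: Rational(234789, 77) ≈ 3049.2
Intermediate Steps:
l = -50 (l = Mul(5, Add(4, Mul(7, -2))) = Mul(5, Add(4, -14)) = Mul(5, -10) = -50)
Mul(Add(Pow(Add(28, u), -1), l), n) = Mul(Add(Pow(Add(28, 49), -1), -50), -61) = Mul(Add(Pow(77, -1), -50), -61) = Mul(Add(Rational(1, 77), -50), -61) = Mul(Rational(-3849, 77), -61) = Rational(234789, 77)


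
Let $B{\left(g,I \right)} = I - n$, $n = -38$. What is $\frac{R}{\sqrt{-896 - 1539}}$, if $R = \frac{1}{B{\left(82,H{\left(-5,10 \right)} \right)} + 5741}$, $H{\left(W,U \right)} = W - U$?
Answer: $- \frac{i \sqrt{2435}}{14035340} \approx - 3.5158 \cdot 10^{-6} i$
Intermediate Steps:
$B{\left(g,I \right)} = 38 + I$ ($B{\left(g,I \right)} = I - -38 = I + 38 = 38 + I$)
$R = \frac{1}{5764}$ ($R = \frac{1}{\left(38 - 15\right) + 5741} = \frac{1}{23 + 5741} = \frac{1}{5764} \approx 0.00017349$)
$\frac{R}{\sqrt{-896 - 1539}} = \frac{1}{5764 \sqrt{-896 - 1539}} = \frac{1}{5764 \sqrt{-2435}} = \frac{1}{5764 i \sqrt{2435}} = \frac{\left(- \frac{1}{2435}\right) i \sqrt{2435}}{5764} = - \frac{i \sqrt{2435}}{14035340}$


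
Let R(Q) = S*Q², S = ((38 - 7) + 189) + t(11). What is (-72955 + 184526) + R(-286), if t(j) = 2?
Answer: 18270283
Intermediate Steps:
S = 222 (S = ((38 - 7) + 189) + 2 = (31 + 189) + 2 = 220 + 2 = 222)
R(Q) = 222*Q²
(-72955 + 184526) + R(-286) = (-72955 + 184526) + 222*(-286)² = 111571 + 222*81796 = 111571 + 18158712 = 18270283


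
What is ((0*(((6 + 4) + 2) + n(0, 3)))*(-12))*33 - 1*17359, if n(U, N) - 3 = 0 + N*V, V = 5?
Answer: -17359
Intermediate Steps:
n(U, N) = 3 + 5*N (n(U, N) = 3 + (0 + N*5) = 3 + (0 + 5*N) = 3 + 5*N)
((0*(((6 + 4) + 2) + n(0, 3)))*(-12))*33 - 1*17359 = ((0*(((6 + 4) + 2) + (3 + 5*3)))*(-12))*33 - 1*17359 = ((0*((10 + 2) + (3 + 15)))*(-12))*33 - 17359 = ((0*(12 + 18))*(-12))*33 - 17359 = ((0*30)*(-12))*33 - 17359 = (0*(-12))*33 - 17359 = 0*33 - 17359 = 0 - 17359 = -17359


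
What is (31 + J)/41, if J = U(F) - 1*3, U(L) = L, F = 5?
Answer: 33/41 ≈ 0.80488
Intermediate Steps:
J = 2 (J = 5 - 1*3 = 5 - 3 = 2)
(31 + J)/41 = (31 + 2)/41 = (1/41)*33 = 33/41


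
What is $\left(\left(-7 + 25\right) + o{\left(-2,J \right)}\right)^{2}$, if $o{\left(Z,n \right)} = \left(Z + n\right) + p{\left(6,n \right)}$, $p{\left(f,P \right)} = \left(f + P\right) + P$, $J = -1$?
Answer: $361$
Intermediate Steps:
$p{\left(f,P \right)} = f + 2 P$ ($p{\left(f,P \right)} = \left(P + f\right) + P = f + 2 P$)
$o{\left(Z,n \right)} = 6 + Z + 3 n$ ($o{\left(Z,n \right)} = \left(Z + n\right) + \left(6 + 2 n\right) = 6 + Z + 3 n$)
$\left(\left(-7 + 25\right) + o{\left(-2,J \right)}\right)^{2} = \left(\left(-7 + 25\right) + \left(6 - 2 + 3 \left(-1\right)\right)\right)^{2} = \left(18 - -1\right)^{2} = \left(18 + 1\right)^{2} = 19^{2} = 361$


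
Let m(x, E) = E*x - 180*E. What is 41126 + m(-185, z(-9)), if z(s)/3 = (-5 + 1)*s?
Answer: 1706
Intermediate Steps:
z(s) = -12*s (z(s) = 3*((-5 + 1)*s) = 3*(-4*s) = -12*s)
m(x, E) = -180*E + E*x
41126 + m(-185, z(-9)) = 41126 + (-12*(-9))*(-180 - 185) = 41126 + 108*(-365) = 41126 - 39420 = 1706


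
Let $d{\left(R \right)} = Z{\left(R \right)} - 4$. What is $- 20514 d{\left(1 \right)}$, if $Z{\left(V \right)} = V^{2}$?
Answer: $61542$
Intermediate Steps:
$d{\left(R \right)} = -4 + R^{2}$ ($d{\left(R \right)} = R^{2} - 4 = -4 + R^{2}$)
$- 20514 d{\left(1 \right)} = - 20514 \left(-4 + 1^{2}\right) = - 20514 \left(-4 + 1\right) = \left(-20514\right) \left(-3\right) = 61542$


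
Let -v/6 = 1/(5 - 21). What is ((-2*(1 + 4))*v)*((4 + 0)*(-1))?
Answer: 15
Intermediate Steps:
v = 3/8 (v = -6/(5 - 21) = -6/(-16) = -6*(-1/16) = 3/8 ≈ 0.37500)
((-2*(1 + 4))*v)*((4 + 0)*(-1)) = (-2*(1 + 4)*(3/8))*((4 + 0)*(-1)) = (-2*5*(3/8))*(4*(-1)) = -10*3/8*(-4) = -15/4*(-4) = 15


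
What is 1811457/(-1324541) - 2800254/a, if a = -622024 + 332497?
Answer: 1061528507525/127830127369 ≈ 8.3042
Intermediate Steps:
a = -289527
1811457/(-1324541) - 2800254/a = 1811457/(-1324541) - 2800254/(-289527) = 1811457*(-1/1324541) - 2800254*(-1/289527) = -1811457/1324541 + 933418/96509 = 1061528507525/127830127369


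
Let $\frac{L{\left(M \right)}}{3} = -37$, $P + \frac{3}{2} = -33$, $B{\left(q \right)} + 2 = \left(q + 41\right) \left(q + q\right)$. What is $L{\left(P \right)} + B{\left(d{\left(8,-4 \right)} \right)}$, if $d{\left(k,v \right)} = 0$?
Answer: $-113$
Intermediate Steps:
$B{\left(q \right)} = -2 + 2 q \left(41 + q\right)$ ($B{\left(q \right)} = -2 + \left(q + 41\right) \left(q + q\right) = -2 + \left(41 + q\right) 2 q = -2 + 2 q \left(41 + q\right)$)
$P = - \frac{69}{2}$ ($P = - \frac{3}{2} - 33 = - \frac{69}{2} \approx -34.5$)
$L{\left(M \right)} = -111$ ($L{\left(M \right)} = 3 \left(-37\right) = -111$)
$L{\left(P \right)} + B{\left(d{\left(8,-4 \right)} \right)} = -111 + \left(-2 + 2 \cdot 0^{2} + 82 \cdot 0\right) = -111 + \left(-2 + 2 \cdot 0 + 0\right) = -111 + \left(-2 + 0 + 0\right) = -111 - 2 = -113$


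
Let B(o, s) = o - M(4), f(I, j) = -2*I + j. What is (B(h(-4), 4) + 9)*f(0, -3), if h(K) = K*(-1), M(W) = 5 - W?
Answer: -36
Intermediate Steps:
f(I, j) = j - 2*I
h(K) = -K
B(o, s) = -1 + o (B(o, s) = o - (5 - 1*4) = o - (5 - 4) = o - 1*1 = o - 1 = -1 + o)
(B(h(-4), 4) + 9)*f(0, -3) = ((-1 - 1*(-4)) + 9)*(-3 - 2*0) = ((-1 + 4) + 9)*(-3 + 0) = (3 + 9)*(-3) = 12*(-3) = -36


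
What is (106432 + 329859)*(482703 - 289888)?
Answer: 84123449165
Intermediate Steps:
(106432 + 329859)*(482703 - 289888) = 436291*192815 = 84123449165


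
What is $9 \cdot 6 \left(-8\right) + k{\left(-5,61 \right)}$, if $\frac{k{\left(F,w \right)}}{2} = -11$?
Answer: $-454$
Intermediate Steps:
$k{\left(F,w \right)} = -22$ ($k{\left(F,w \right)} = 2 \left(-11\right) = -22$)
$9 \cdot 6 \left(-8\right) + k{\left(-5,61 \right)} = 9 \cdot 6 \left(-8\right) - 22 = 54 \left(-8\right) - 22 = -432 - 22 = -454$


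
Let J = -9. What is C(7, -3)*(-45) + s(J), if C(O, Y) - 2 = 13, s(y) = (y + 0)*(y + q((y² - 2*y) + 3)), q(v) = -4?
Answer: -558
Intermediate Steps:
s(y) = y*(-4 + y) (s(y) = (y + 0)*(y - 4) = y*(-4 + y))
C(O, Y) = 15 (C(O, Y) = 2 + 13 = 15)
C(7, -3)*(-45) + s(J) = 15*(-45) - 9*(-4 - 9) = -675 - 9*(-13) = -675 + 117 = -558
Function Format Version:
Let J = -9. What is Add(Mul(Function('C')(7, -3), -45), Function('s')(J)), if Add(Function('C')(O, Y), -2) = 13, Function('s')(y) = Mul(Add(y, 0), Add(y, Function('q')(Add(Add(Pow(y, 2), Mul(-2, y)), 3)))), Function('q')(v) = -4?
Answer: -558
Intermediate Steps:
Function('s')(y) = Mul(y, Add(-4, y)) (Function('s')(y) = Mul(Add(y, 0), Add(y, -4)) = Mul(y, Add(-4, y)))
Function('C')(O, Y) = 15 (Function('C')(O, Y) = Add(2, 13) = 15)
Add(Mul(Function('C')(7, -3), -45), Function('s')(J)) = Add(Mul(15, -45), Mul(-9, Add(-4, -9))) = Add(-675, Mul(-9, -13)) = Add(-675, 117) = -558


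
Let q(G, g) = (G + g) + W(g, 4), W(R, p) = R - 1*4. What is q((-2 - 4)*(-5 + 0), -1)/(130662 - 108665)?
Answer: 24/21997 ≈ 0.0010911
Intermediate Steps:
W(R, p) = -4 + R (W(R, p) = R - 4 = -4 + R)
q(G, g) = -4 + G + 2*g (q(G, g) = (G + g) + (-4 + g) = -4 + G + 2*g)
q((-2 - 4)*(-5 + 0), -1)/(130662 - 108665) = (-4 + (-2 - 4)*(-5 + 0) + 2*(-1))/(130662 - 108665) = (-4 - 6*(-5) - 2)/21997 = (-4 + 30 - 2)*(1/21997) = 24*(1/21997) = 24/21997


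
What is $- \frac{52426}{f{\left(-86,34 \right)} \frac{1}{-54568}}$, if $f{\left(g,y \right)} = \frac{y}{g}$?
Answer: $- \frac{123013624624}{17} \approx -7.2361 \cdot 10^{9}$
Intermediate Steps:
$- \frac{52426}{f{\left(-86,34 \right)} \frac{1}{-54568}} = - \frac{52426}{\frac{34}{-86} \frac{1}{-54568}} = - \frac{52426}{34 \left(- \frac{1}{86}\right) \left(- \frac{1}{54568}\right)} = - \frac{52426}{\left(- \frac{17}{43}\right) \left(- \frac{1}{54568}\right)} = - \frac{52426}{\frac{17}{2346424}} = \left(-52426\right) \frac{2346424}{17} = - \frac{123013624624}{17}$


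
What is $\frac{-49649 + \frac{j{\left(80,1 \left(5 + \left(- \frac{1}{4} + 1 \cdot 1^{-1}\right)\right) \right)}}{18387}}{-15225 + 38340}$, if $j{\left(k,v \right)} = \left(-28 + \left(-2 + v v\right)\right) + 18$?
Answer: $- \frac{14606338271}{6800248080} \approx -2.1479$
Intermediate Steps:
$j{\left(k,v \right)} = -12 + v^{2}$ ($j{\left(k,v \right)} = \left(-28 + \left(-2 + v^{2}\right)\right) + 18 = \left(-30 + v^{2}\right) + 18 = -12 + v^{2}$)
$\frac{-49649 + \frac{j{\left(80,1 \left(5 + \left(- \frac{1}{4} + 1 \cdot 1^{-1}\right)\right) \right)}}{18387}}{-15225 + 38340} = \frac{-49649 + \frac{-12 + \left(1 \left(5 + \left(- \frac{1}{4} + 1 \cdot 1^{-1}\right)\right)\right)^{2}}{18387}}{-15225 + 38340} = \frac{-49649 + \left(-12 + \left(1 \left(5 + \left(\left(-1\right) \frac{1}{4} + 1 \cdot 1\right)\right)\right)^{2}\right) \frac{1}{18387}}{23115} = \left(-49649 + \left(-12 + \left(1 \left(5 + \left(- \frac{1}{4} + 1\right)\right)\right)^{2}\right) \frac{1}{18387}\right) \frac{1}{23115} = \left(-49649 + \left(-12 + \left(1 \left(5 + \frac{3}{4}\right)\right)^{2}\right) \frac{1}{18387}\right) \frac{1}{23115} = \left(-49649 + \left(-12 + \left(1 \cdot \frac{23}{4}\right)^{2}\right) \frac{1}{18387}\right) \frac{1}{23115} = \left(-49649 + \left(-12 + \left(\frac{23}{4}\right)^{2}\right) \frac{1}{18387}\right) \frac{1}{23115} = \left(-49649 + \left(-12 + \frac{529}{16}\right) \frac{1}{18387}\right) \frac{1}{23115} = \left(-49649 + \frac{337}{16} \cdot \frac{1}{18387}\right) \frac{1}{23115} = \left(-49649 + \frac{337}{294192}\right) \frac{1}{23115} = \left(- \frac{14606338271}{294192}\right) \frac{1}{23115} = - \frac{14606338271}{6800248080}$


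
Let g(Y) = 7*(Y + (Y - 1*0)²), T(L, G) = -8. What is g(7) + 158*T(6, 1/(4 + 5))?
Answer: -872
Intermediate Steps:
g(Y) = 7*Y + 7*Y² (g(Y) = 7*(Y + (Y + 0)²) = 7*(Y + Y²) = 7*Y + 7*Y²)
g(7) + 158*T(6, 1/(4 + 5)) = 7*7*(1 + 7) + 158*(-8) = 7*7*8 - 1264 = 392 - 1264 = -872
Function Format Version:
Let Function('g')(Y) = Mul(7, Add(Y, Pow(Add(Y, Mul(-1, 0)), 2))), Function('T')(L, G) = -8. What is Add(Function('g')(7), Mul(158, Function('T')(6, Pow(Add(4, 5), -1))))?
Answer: -872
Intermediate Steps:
Function('g')(Y) = Add(Mul(7, Y), Mul(7, Pow(Y, 2))) (Function('g')(Y) = Mul(7, Add(Y, Pow(Add(Y, 0), 2))) = Mul(7, Add(Y, Pow(Y, 2))) = Add(Mul(7, Y), Mul(7, Pow(Y, 2))))
Add(Function('g')(7), Mul(158, Function('T')(6, Pow(Add(4, 5), -1)))) = Add(Mul(7, 7, Add(1, 7)), Mul(158, -8)) = Add(Mul(7, 7, 8), -1264) = Add(392, -1264) = -872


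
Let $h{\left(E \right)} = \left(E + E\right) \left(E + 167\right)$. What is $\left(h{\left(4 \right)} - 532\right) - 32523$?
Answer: $-31687$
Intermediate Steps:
$h{\left(E \right)} = 2 E \left(167 + E\right)$
$\left(h{\left(4 \right)} - 532\right) - 32523 = \left(2 \cdot 4 \left(167 + 4\right) - 532\right) - 32523 = \left(2 \cdot 4 \cdot 171 - 532\right) - 32523 = \left(1368 - 532\right) - 32523 = 836 - 32523 = -31687$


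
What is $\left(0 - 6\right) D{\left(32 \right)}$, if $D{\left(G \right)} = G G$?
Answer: $-6144$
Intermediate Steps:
$D{\left(G \right)} = G^{2}$
$\left(0 - 6\right) D{\left(32 \right)} = \left(0 - 6\right) 32^{2} = \left(0 - 6\right) 1024 = \left(-6\right) 1024 = -6144$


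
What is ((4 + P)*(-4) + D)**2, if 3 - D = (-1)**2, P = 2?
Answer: 484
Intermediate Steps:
D = 2 (D = 3 - 1*(-1)**2 = 3 - 1*1 = 3 - 1 = 2)
((4 + P)*(-4) + D)**2 = ((4 + 2)*(-4) + 2)**2 = (6*(-4) + 2)**2 = (-24 + 2)**2 = (-22)**2 = 484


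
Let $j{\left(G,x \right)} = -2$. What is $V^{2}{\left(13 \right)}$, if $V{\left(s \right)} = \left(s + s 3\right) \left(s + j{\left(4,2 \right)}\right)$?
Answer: $327184$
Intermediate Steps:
$V{\left(s \right)} = 4 s \left(-2 + s\right)$ ($V{\left(s \right)} = \left(s + s 3\right) \left(s - 2\right) = \left(s + 3 s\right) \left(-2 + s\right) = 4 s \left(-2 + s\right)$)
$V^{2}{\left(13 \right)} = \left(4 \cdot 13 \left(-2 + 13\right)\right)^{2} = \left(4 \cdot 13 \cdot 11\right)^{2} = 572^{2} = 327184$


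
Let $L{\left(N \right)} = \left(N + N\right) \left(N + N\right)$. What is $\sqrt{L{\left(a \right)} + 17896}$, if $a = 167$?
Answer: $2 \sqrt{32363} \approx 359.79$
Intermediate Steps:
$L{\left(N \right)} = 4 N^{2}$ ($L{\left(N \right)} = 2 N 2 N = 4 N^{2}$)
$\sqrt{L{\left(a \right)} + 17896} = \sqrt{4 \cdot 167^{2} + 17896} = \sqrt{4 \cdot 27889 + 17896} = \sqrt{111556 + 17896} = \sqrt{129452} = 2 \sqrt{32363}$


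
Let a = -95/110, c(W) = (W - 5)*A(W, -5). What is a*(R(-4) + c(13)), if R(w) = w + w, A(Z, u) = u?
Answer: 456/11 ≈ 41.455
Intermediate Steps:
c(W) = 25 - 5*W (c(W) = (W - 5)*(-5) = (-5 + W)*(-5) = 25 - 5*W)
a = -19/22 (a = -95*1/110 = -19/22 ≈ -0.86364)
R(w) = 2*w
a*(R(-4) + c(13)) = -19*(2*(-4) + (25 - 5*13))/22 = -19*(-8 + (25 - 65))/22 = -19*(-8 - 40)/22 = -19/22*(-48) = 456/11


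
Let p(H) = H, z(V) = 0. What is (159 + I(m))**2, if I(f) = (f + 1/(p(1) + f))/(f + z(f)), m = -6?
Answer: 23049601/900 ≈ 25611.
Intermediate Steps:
I(f) = (f + 1/(1 + f))/f (I(f) = (f + 1/(1 + f))/(f + 0) = (f + 1/(1 + f))/f)
(159 + I(m))**2 = (159 + (1 - 6 + (-6)**2)/((-6)*(1 - 6)))**2 = (159 - 1/6*(1 - 6 + 36)/(-5))**2 = (159 - 1/6*(-1/5)*31)**2 = (159 + 31/30)**2 = (4801/30)**2 = 23049601/900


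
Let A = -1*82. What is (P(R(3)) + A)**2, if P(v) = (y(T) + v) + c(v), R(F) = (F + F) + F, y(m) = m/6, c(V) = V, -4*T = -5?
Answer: 2343961/576 ≈ 4069.4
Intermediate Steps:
T = 5/4 (T = -1/4*(-5) = 5/4 ≈ 1.2500)
y(m) = m/6 (y(m) = m*(1/6) = m/6)
R(F) = 3*F (R(F) = 2*F + F = 3*F)
P(v) = 5/24 + 2*v (P(v) = ((1/6)*(5/4) + v) + v = (5/24 + v) + v = 5/24 + 2*v)
A = -82
(P(R(3)) + A)**2 = ((5/24 + 2*(3*3)) - 82)**2 = ((5/24 + 2*9) - 82)**2 = ((5/24 + 18) - 82)**2 = (437/24 - 82)**2 = (-1531/24)**2 = 2343961/576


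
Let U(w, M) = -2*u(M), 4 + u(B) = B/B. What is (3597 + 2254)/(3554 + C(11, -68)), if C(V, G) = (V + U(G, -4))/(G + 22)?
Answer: 269146/163467 ≈ 1.6465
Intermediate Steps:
u(B) = -3 (u(B) = -4 + B/B = -4 + 1 = -3)
U(w, M) = 6 (U(w, M) = -2*(-3) = 6)
C(V, G) = (6 + V)/(22 + G) (C(V, G) = (V + 6)/(G + 22) = (6 + V)/(22 + G))
(3597 + 2254)/(3554 + C(11, -68)) = (3597 + 2254)/(3554 + (6 + 11)/(22 - 68)) = 5851/(3554 + 17/(-46)) = 5851/(3554 - 1/46*17) = 5851/(3554 - 17/46) = 5851/(163467/46) = 5851*(46/163467) = 269146/163467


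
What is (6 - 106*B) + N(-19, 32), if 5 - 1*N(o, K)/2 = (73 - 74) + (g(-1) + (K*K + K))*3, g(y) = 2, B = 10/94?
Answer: -298040/47 ≈ -6341.3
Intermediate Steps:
B = 5/47 (B = 10*(1/94) = 5/47 ≈ 0.10638)
N(o, K) = -6*K - 6*K² (N(o, K) = 10 - 2*((73 - 74) + (2 + (K*K + K))*3) = 10 - 2*(-1 + (2 + (K² + K))*3) = 10 - 2*(-1 + (2 + (K + K²))*3) = 10 - 2*(-1 + (2 + K + K²)*3) = 10 - 2*(-1 + (6 + 3*K + 3*K²)) = 10 - 2*(5 + 3*K + 3*K²) = 10 + (-10 - 6*K - 6*K²) = -6*K - 6*K²)
(6 - 106*B) + N(-19, 32) = (6 - 106*5/47) + 6*32*(-1 - 1*32) = (6 - 530/47) + 6*32*(-1 - 32) = -248/47 + 6*32*(-33) = -248/47 - 6336 = -298040/47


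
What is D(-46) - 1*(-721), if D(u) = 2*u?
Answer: 629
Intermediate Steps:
D(-46) - 1*(-721) = 2*(-46) - 1*(-721) = -92 + 721 = 629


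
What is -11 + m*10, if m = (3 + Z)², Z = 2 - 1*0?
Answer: 239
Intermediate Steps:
Z = 2 (Z = 2 + 0 = 2)
m = 25 (m = (3 + 2)² = 5² = 25)
-11 + m*10 = -11 + 25*10 = -11 + 250 = 239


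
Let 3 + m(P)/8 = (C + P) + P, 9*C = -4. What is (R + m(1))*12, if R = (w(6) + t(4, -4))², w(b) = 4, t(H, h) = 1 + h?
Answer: -380/3 ≈ -126.67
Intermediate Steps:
C = -4/9 (C = (⅑)*(-4) = -4/9 ≈ -0.44444)
m(P) = -248/9 + 16*P (m(P) = -24 + 8*((-4/9 + P) + P) = -24 + 8*(-4/9 + 2*P) = -24 + (-32/9 + 16*P) = -248/9 + 16*P)
R = 1 (R = (4 + (1 - 4))² = (4 - 3)² = 1² = 1)
(R + m(1))*12 = (1 + (-248/9 + 16*1))*12 = (1 + (-248/9 + 16))*12 = (1 - 104/9)*12 = -95/9*12 = -380/3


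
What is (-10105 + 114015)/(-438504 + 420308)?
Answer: -51955/9098 ≈ -5.7106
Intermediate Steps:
(-10105 + 114015)/(-438504 + 420308) = 103910/(-18196) = 103910*(-1/18196) = -51955/9098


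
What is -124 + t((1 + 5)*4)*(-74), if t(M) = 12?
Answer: -1012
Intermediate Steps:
-124 + t((1 + 5)*4)*(-74) = -124 + 12*(-74) = -124 - 888 = -1012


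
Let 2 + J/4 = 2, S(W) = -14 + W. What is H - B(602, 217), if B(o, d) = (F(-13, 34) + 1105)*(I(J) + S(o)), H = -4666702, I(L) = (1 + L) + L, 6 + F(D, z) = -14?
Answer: -5305767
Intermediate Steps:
J = 0 (J = -8 + 4*2 = -8 + 8 = 0)
F(D, z) = -20 (F(D, z) = -6 - 14 = -20)
I(L) = 1 + 2*L
B(o, d) = -14105 + 1085*o (B(o, d) = (-20 + 1105)*((1 + 2*0) + (-14 + o)) = 1085*((1 + 0) + (-14 + o)) = 1085*(1 + (-14 + o)) = 1085*(-13 + o) = -14105 + 1085*o)
H - B(602, 217) = -4666702 - (-14105 + 1085*602) = -4666702 - (-14105 + 653170) = -4666702 - 1*639065 = -4666702 - 639065 = -5305767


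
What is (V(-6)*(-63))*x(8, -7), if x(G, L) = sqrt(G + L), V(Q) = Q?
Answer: 378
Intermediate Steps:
(V(-6)*(-63))*x(8, -7) = (-6*(-63))*sqrt(8 - 7) = 378*sqrt(1) = 378*1 = 378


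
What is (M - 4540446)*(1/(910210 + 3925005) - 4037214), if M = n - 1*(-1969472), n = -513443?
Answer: 8601468607386986679/690745 ≈ 1.2452e+13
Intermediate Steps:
M = 1456029 (M = -513443 - 1*(-1969472) = -513443 + 1969472 = 1456029)
(M - 4540446)*(1/(910210 + 3925005) - 4037214) = (1456029 - 4540446)*(1/(910210 + 3925005) - 4037214) = -3084417*(1/4835215 - 4037214) = -3084417*(-19520797691009/4835215) = 8601468607386986679/690745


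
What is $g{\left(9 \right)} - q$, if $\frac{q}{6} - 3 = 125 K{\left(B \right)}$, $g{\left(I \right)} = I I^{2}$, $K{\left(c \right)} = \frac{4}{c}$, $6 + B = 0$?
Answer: $1211$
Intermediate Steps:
$B = -6$ ($B = -6 + 0 = -6$)
$g{\left(I \right)} = I^{3}$
$q = -482$ ($q = 18 + 6 \cdot 125 \frac{4}{-6} = 18 + 6 \cdot 125 \cdot 4 \left(- \frac{1}{6}\right) = 18 + 6 \cdot 125 \left(- \frac{2}{3}\right) = 18 + 6 \left(- \frac{250}{3}\right) = 18 - 500 = -482$)
$g{\left(9 \right)} - q = 9^{3} - -482 = 729 + 482 = 1211$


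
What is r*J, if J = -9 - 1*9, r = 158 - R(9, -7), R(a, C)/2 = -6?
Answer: -3060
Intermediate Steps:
R(a, C) = -12 (R(a, C) = 2*(-6) = -12)
r = 170 (r = 158 - 1*(-12) = 158 + 12 = 170)
J = -18 (J = -9 - 9 = -18)
r*J = 170*(-18) = -3060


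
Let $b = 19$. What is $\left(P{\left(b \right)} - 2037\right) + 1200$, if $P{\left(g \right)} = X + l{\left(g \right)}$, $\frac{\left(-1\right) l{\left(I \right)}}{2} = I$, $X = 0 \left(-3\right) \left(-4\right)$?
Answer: $-875$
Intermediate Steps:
$X = 0$ ($X = 0 \left(-4\right) = 0$)
$l{\left(I \right)} = - 2 I$
$P{\left(g \right)} = - 2 g$ ($P{\left(g \right)} = 0 - 2 g = - 2 g$)
$\left(P{\left(b \right)} - 2037\right) + 1200 = \left(\left(-2\right) 19 - 2037\right) + 1200 = \left(-38 - 2037\right) + 1200 = -2075 + 1200 = -875$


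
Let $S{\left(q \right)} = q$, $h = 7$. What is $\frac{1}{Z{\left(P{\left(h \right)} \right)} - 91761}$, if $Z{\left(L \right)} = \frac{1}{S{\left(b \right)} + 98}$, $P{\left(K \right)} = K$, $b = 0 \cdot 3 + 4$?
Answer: $- \frac{102}{9359621} \approx -1.0898 \cdot 10^{-5}$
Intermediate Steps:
$b = 4$ ($b = 0 + 4 = 4$)
$Z{\left(L \right)} = \frac{1}{102}$ ($Z{\left(L \right)} = \frac{1}{4 + 98} = \frac{1}{102}$)
$\frac{1}{Z{\left(P{\left(h \right)} \right)} - 91761} = \frac{1}{\frac{1}{102} - 91761} = \frac{1}{- \frac{9359621}{102}} = - \frac{102}{9359621}$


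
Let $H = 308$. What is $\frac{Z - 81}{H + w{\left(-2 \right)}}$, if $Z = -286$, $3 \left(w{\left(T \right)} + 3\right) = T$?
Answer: $- \frac{1101}{913} \approx -1.2059$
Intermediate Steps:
$w{\left(T \right)} = -3 + \frac{T}{3}$
$\frac{Z - 81}{H + w{\left(-2 \right)}} = \frac{-286 - 81}{308 + \left(-3 + \frac{1}{3} \left(-2\right)\right)} = - \frac{367}{308 - \frac{11}{3}} = - \frac{367}{\frac{913}{3}} = \left(-367\right) \frac{3}{913} = - \frac{1101}{913}$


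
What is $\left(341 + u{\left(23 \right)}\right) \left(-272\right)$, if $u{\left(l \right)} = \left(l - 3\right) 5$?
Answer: $-119952$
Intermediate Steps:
$u{\left(l \right)} = -15 + 5 l$ ($u{\left(l \right)} = \left(-3 + l\right) 5 = -15 + 5 l$)
$\left(341 + u{\left(23 \right)}\right) \left(-272\right) = \left(341 + \left(-15 + 5 \cdot 23\right)\right) \left(-272\right) = \left(341 + \left(-15 + 115\right)\right) \left(-272\right) = \left(341 + 100\right) \left(-272\right) = 441 \left(-272\right) = -119952$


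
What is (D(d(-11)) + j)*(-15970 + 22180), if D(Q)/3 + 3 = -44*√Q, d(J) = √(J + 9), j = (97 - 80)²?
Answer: 1738800 - 819720*(-2)^(¼) ≈ 1.0495e+6 - 6.893e+5*I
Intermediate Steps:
j = 289 (j = 17² = 289)
d(J) = √(9 + J)
D(Q) = -9 - 132*√Q (D(Q) = -9 + 3*(-44*√Q) = -9 - 132*√Q)
(D(d(-11)) + j)*(-15970 + 22180) = ((-9 - 132*(9 - 11)^(¼)) + 289)*(-15970 + 22180) = ((-9 - 132*(-2)^(¼)) + 289)*6210 = ((-9 - 132*2^(¼)*√I) + 289)*6210 = (280 - 132*2^(¼)*√I)*6210 = 1738800 - 819720*2^(¼)*√I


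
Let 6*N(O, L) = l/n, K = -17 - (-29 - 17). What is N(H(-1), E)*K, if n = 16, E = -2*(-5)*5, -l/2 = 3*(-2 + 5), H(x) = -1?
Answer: -87/16 ≈ -5.4375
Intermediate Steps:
K = 29 (K = -17 - 1*(-46) = -17 + 46 = 29)
l = -18 (l = -6*(-2 + 5) = -6*3 = -2*9 = -18)
E = 50 (E = 10*5 = 50)
N(O, L) = -3/16 (N(O, L) = (-18/16)/6 = (-18*1/16)/6 = (⅙)*(-9/8) = -3/16)
N(H(-1), E)*K = -3/16*29 = -87/16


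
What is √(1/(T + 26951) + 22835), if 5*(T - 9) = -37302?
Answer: √129129276430/2378 ≈ 151.11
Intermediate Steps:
T = -37257/5 (T = 9 + (⅕)*(-37302) = 9 - 37302/5 = -37257/5 ≈ -7451.4)
√(1/(T + 26951) + 22835) = √(1/(-37257/5 + 26951) + 22835) = √(1/(97498/5) + 22835) = √(5/97498 + 22835) = √(2226366835/97498) = √129129276430/2378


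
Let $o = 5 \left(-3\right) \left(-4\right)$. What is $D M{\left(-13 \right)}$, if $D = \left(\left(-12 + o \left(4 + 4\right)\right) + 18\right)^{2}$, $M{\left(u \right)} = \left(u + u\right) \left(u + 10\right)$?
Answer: $18423288$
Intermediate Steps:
$M{\left(u \right)} = 2 u \left(10 + u\right)$
$o = 60$ ($o = \left(-15\right) \left(-4\right) = 60$)
$D = 236196$ ($D = \left(\left(-12 + 60 \left(4 + 4\right)\right) + 18\right)^{2} = \left(\left(-12 + 60 \cdot 8\right) + 18\right)^{2} = \left(\left(-12 + 480\right) + 18\right)^{2} = \left(468 + 18\right)^{2} = 486^{2} = 236196$)
$D M{\left(-13 \right)} = 236196 \cdot 2 \left(-13\right) \left(10 - 13\right) = 236196 \cdot 2 \left(-13\right) \left(-3\right) = 236196 \cdot 78 = 18423288$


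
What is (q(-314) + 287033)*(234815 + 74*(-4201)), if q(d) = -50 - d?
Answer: -21851522523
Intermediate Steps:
(q(-314) + 287033)*(234815 + 74*(-4201)) = ((-50 - 1*(-314)) + 287033)*(234815 + 74*(-4201)) = ((-50 + 314) + 287033)*(234815 - 310874) = (264 + 287033)*(-76059) = 287297*(-76059) = -21851522523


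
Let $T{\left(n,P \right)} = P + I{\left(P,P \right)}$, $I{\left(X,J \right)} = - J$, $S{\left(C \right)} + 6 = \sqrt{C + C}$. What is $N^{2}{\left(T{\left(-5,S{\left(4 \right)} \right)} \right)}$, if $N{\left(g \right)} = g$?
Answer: $0$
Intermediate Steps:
$S{\left(C \right)} = -6 + \sqrt{2} \sqrt{C}$ ($S{\left(C \right)} = -6 + \sqrt{C + C} = -6 + \sqrt{2 C} = -6 + \sqrt{2} \sqrt{C}$)
$T{\left(n,P \right)} = 0$ ($T{\left(n,P \right)} = P - P = 0$)
$N^{2}{\left(T{\left(-5,S{\left(4 \right)} \right)} \right)} = 0^{2} = 0$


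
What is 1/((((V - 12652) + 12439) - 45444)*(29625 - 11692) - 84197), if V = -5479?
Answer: -1/917106085 ≈ -1.0904e-9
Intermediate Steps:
1/((((V - 12652) + 12439) - 45444)*(29625 - 11692) - 84197) = 1/((((-5479 - 12652) + 12439) - 45444)*(29625 - 11692) - 84197) = 1/(((-18131 + 12439) - 45444)*17933 - 84197) = 1/((-5692 - 45444)*17933 - 84197) = 1/(-51136*17933 - 84197) = 1/(-917021888 - 84197) = 1/(-917106085) = -1/917106085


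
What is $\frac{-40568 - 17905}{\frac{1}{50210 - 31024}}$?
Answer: $-1121862978$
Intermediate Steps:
$\frac{-40568 - 17905}{\frac{1}{50210 - 31024}} = \frac{-40568 - 17905}{\frac{1}{19186}} = - 58473 \frac{1}{\frac{1}{19186}} = \left(-58473\right) 19186 = -1121862978$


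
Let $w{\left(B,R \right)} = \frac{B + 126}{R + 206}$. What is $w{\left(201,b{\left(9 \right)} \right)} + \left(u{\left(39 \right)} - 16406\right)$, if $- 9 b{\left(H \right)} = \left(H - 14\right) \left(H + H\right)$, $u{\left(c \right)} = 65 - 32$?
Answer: $- \frac{1178747}{72} \approx -16371.0$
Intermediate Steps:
$u{\left(c \right)} = 33$ ($u{\left(c \right)} = 65 - 32 = 33$)
$b{\left(H \right)} = - \frac{2 H \left(-14 + H\right)}{9}$ ($b{\left(H \right)} = - \frac{\left(H - 14\right) \left(H + H\right)}{9} = - \frac{\left(-14 + H\right) 2 H}{9} = - \frac{2 H \left(-14 + H\right)}{9}$)
$w{\left(B,R \right)} = \frac{126 + B}{206 + R}$
$w{\left(201,b{\left(9 \right)} \right)} + \left(u{\left(39 \right)} - 16406\right) = \frac{126 + 201}{206 + \frac{2}{9} \cdot 9 \left(14 - 9\right)} + \left(33 - 16406\right) = \frac{1}{206 + \frac{2}{9} \cdot 9 \left(14 - 9\right)} 327 - 16373 = \frac{1}{206 + \frac{2}{9} \cdot 9 \cdot 5} \cdot 327 - 16373 = \frac{1}{206 + 10} \cdot 327 - 16373 = \frac{1}{216} \cdot 327 - 16373 = \frac{109}{72} - 16373 = - \frac{1178747}{72}$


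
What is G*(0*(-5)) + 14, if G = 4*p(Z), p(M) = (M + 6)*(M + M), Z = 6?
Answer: 14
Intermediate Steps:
p(M) = 2*M*(6 + M) (p(M) = (6 + M)*(2*M) = 2*M*(6 + M))
G = 576 (G = 4*(2*6*(6 + 6)) = 4*(2*6*12) = 4*144 = 576)
G*(0*(-5)) + 14 = 576*(0*(-5)) + 14 = 576*0 + 14 = 0 + 14 = 14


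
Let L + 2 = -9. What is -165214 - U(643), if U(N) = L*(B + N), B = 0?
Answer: -158141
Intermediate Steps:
L = -11 (L = -2 - 9 = -11)
U(N) = -11*N (U(N) = -11*(0 + N) = -11*N)
-165214 - U(643) = -165214 - (-11)*643 = -165214 - 1*(-7073) = -165214 + 7073 = -158141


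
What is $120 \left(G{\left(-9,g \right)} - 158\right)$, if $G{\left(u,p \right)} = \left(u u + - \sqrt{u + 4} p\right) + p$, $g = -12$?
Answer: $-10680 + 1440 i \sqrt{5} \approx -10680.0 + 3219.9 i$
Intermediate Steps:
$G{\left(u,p \right)} = p + u^{2} - p \sqrt{4 + u}$ ($G{\left(u,p \right)} = \left(u^{2} + - \sqrt{4 + u} p\right) + p = \left(u^{2} - p \sqrt{4 + u}\right) + p = p + u^{2} - p \sqrt{4 + u}$)
$120 \left(G{\left(-9,g \right)} - 158\right) = 120 \left(\left(-12 + \left(-9\right)^{2} - - 12 \sqrt{4 - 9}\right) - 158\right) = 120 \left(\left(-12 + 81 - - 12 \sqrt{-5}\right) - 158\right) = 120 \left(\left(-12 + 81 - - 12 i \sqrt{5}\right) - 158\right) = 120 \left(\left(-12 + 81 + 12 i \sqrt{5}\right) - 158\right) = 120 \left(\left(69 + 12 i \sqrt{5}\right) - 158\right) = 120 \left(-89 + 12 i \sqrt{5}\right) = -10680 + 1440 i \sqrt{5}$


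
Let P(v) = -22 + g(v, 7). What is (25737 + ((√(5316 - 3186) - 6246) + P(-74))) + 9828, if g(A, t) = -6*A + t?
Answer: 29748 + √2130 ≈ 29794.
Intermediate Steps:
g(A, t) = t - 6*A
P(v) = -15 - 6*v (P(v) = -22 + (7 - 6*v) = -15 - 6*v)
(25737 + ((√(5316 - 3186) - 6246) + P(-74))) + 9828 = (25737 + ((√(5316 - 3186) - 6246) + (-15 - 6*(-74)))) + 9828 = (25737 + ((√2130 - 6246) + (-15 + 444))) + 9828 = (25737 + ((-6246 + √2130) + 429)) + 9828 = (25737 + (-5817 + √2130)) + 9828 = (19920 + √2130) + 9828 = 29748 + √2130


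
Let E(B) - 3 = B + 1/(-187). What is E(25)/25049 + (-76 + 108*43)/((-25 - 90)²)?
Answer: 21466489459/61948055675 ≈ 0.34652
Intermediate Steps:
E(B) = 560/187 + B (E(B) = 3 + (B + 1/(-187)) = 3 + (B - 1/187) = 3 + (-1/187 + B) = 560/187 + B)
E(25)/25049 + (-76 + 108*43)/((-25 - 90)²) = (560/187 + 25)/25049 + (-76 + 108*43)/((-25 - 90)²) = (5235/187)*(1/25049) + (-76 + 4644)/((-115)²) = 5235/4684163 + 4568/13225 = 21466489459/61948055675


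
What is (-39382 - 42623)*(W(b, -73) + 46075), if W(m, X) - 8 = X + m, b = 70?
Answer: -3778790400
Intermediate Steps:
W(m, X) = 8 + X + m (W(m, X) = 8 + (X + m) = 8 + X + m)
(-39382 - 42623)*(W(b, -73) + 46075) = (-39382 - 42623)*((8 - 73 + 70) + 46075) = -82005*(5 + 46075) = -82005*46080 = -3778790400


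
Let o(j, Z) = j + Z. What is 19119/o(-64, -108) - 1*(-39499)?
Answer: 6774709/172 ≈ 39388.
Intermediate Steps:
o(j, Z) = Z + j
19119/o(-64, -108) - 1*(-39499) = 19119/(-108 - 64) - 1*(-39499) = 19119/(-172) + 39499 = 19119*(-1/172) + 39499 = -19119/172 + 39499 = 6774709/172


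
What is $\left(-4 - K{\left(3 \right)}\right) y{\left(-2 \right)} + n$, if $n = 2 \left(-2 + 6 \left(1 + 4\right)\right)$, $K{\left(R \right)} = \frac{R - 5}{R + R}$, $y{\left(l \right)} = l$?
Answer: $\frac{190}{3} \approx 63.333$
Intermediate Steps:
$K{\left(R \right)} = \frac{-5 + R}{2 R}$
$n = 56$ ($n = 2 \left(-2 + 6 \cdot 5\right) = 2 \left(-2 + 30\right) = 2 \cdot 28 = 56$)
$\left(-4 - K{\left(3 \right)}\right) y{\left(-2 \right)} + n = \left(-4 - \frac{-5 + 3}{2 \cdot 3}\right) \left(-2\right) + 56 = \left(-4 - \frac{1}{2} \cdot \frac{1}{3} \left(-2\right)\right) \left(-2\right) + 56 = \left(-4 - - \frac{1}{3}\right) \left(-2\right) + 56 = \left(-4 + \frac{1}{3}\right) \left(-2\right) + 56 = \left(- \frac{11}{3}\right) \left(-2\right) + 56 = \frac{22}{3} + 56 = \frac{190}{3}$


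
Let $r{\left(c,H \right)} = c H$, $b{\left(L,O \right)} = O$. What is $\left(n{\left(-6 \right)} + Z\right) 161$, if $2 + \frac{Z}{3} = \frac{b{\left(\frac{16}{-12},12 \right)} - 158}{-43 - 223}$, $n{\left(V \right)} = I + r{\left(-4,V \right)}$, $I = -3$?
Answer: $\frac{50922}{19} \approx 2680.1$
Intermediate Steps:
$r{\left(c,H \right)} = H c$
$n{\left(V \right)} = -3 - 4 V$ ($n{\left(V \right)} = -3 + V \left(-4\right) = -3 - 4 V$)
$Z = - \frac{579}{133}$ ($Z = -6 + 3 \frac{12 - 158}{-43 - 223} = -6 + 3 \left(- \frac{146}{-266}\right) = -6 + 3 \left(\left(-146\right) \left(- \frac{1}{266}\right)\right) = -6 + 3 \cdot \frac{73}{133} = -6 + \frac{219}{133} = - \frac{579}{133} \approx -4.3534$)
$\left(n{\left(-6 \right)} + Z\right) 161 = \left(\left(-3 - -24\right) - \frac{579}{133}\right) 161 = \left(\left(-3 + 24\right) - \frac{579}{133}\right) 161 = \left(21 - \frac{579}{133}\right) 161 = \frac{2214}{133} \cdot 161 = \frac{50922}{19}$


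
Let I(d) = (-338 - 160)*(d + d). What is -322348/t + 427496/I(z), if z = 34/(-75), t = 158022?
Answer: 105325353661/111484521 ≈ 944.75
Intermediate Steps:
z = -34/75 (z = 34*(-1/75) = -34/75 ≈ -0.45333)
I(d) = -996*d
-322348/t + 427496/I(z) = -322348/158022 + 427496/((-996*(-34/75))) = -322348*1/158022 + 427496/(11288/25) = -161174/79011 + 427496*(25/11288) = -161174/79011 + 1335925/1411 = 105325353661/111484521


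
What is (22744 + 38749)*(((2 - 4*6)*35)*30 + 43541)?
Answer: 1256978413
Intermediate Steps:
(22744 + 38749)*(((2 - 4*6)*35)*30 + 43541) = 61493*(((2 - 24)*35)*30 + 43541) = 61493*(-22*35*30 + 43541) = 61493*(-770*30 + 43541) = 61493*(-23100 + 43541) = 61493*20441 = 1256978413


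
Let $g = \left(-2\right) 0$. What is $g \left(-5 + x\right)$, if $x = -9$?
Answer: $0$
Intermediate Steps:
$g = 0$
$g \left(-5 + x\right) = 0 \left(-5 - 9\right) = 0 \left(-14\right) = 0$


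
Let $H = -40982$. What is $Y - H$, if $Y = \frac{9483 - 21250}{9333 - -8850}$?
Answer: $\frac{745163939}{18183} \approx 40981.0$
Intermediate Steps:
$Y = - \frac{11767}{18183}$ ($Y = - \frac{11767}{9333 + 8850} = - \frac{11767}{18183} \approx -0.64714$)
$Y - H = - \frac{11767}{18183} - -40982 = - \frac{11767}{18183} + 40982 = \frac{745163939}{18183}$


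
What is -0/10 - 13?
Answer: -13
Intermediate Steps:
-0/10 - 13 = -10*0 - 13 = 0 - 13 = -13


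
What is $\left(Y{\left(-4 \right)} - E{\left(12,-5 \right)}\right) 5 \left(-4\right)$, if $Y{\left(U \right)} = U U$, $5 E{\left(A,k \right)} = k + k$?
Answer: $-360$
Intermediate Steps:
$E{\left(A,k \right)} = \frac{2 k}{5}$ ($E{\left(A,k \right)} = \frac{k + k}{5} = \frac{2 k}{5}$)
$Y{\left(U \right)} = U^{2}$
$\left(Y{\left(-4 \right)} - E{\left(12,-5 \right)}\right) 5 \left(-4\right) = \left(\left(-4\right)^{2} - \frac{2}{5} \left(-5\right)\right) 5 \left(-4\right) = \left(16 - -2\right) \left(-20\right) = \left(16 + 2\right) \left(-20\right) = 18 \left(-20\right) = -360$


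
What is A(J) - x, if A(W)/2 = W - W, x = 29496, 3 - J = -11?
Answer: -29496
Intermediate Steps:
J = 14 (J = 3 - 1*(-11) = 3 + 11 = 14)
A(W) = 0 (A(W) = 2*(W - W) = 2*0 = 0)
A(J) - x = 0 - 1*29496 = 0 - 29496 = -29496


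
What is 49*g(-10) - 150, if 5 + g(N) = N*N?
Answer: 4505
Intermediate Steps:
g(N) = -5 + N**2 (g(N) = -5 + N*N = -5 + N**2)
49*g(-10) - 150 = 49*(-5 + (-10)**2) - 150 = 49*(-5 + 100) - 150 = 49*95 - 150 = 4655 - 150 = 4505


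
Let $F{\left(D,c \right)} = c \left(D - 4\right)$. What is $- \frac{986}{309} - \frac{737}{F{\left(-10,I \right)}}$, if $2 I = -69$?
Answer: $- \frac{78219}{16583} \approx -4.7168$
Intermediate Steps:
$I = - \frac{69}{2}$ ($I = \frac{1}{2} \left(-69\right) = - \frac{69}{2} \approx -34.5$)
$F{\left(D,c \right)} = c \left(-4 + D\right)$
$- \frac{986}{309} - \frac{737}{F{\left(-10,I \right)}} = - \frac{986}{309} - \frac{737}{\left(- \frac{69}{2}\right) \left(-4 - 10\right)} = \left(-986\right) \frac{1}{309} - \frac{737}{\left(- \frac{69}{2}\right) \left(-14\right)} = - \frac{986}{309} - \frac{737}{483} = - \frac{78219}{16583}$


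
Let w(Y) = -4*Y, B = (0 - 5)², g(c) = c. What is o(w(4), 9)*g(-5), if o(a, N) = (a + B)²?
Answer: -405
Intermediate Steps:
B = 25 (B = (-5)² = 25)
o(a, N) = (25 + a)² (o(a, N) = (a + 25)² = (25 + a)²)
o(w(4), 9)*g(-5) = (25 - 4*4)²*(-5) = (25 - 16)²*(-5) = 9²*(-5) = 81*(-5) = -405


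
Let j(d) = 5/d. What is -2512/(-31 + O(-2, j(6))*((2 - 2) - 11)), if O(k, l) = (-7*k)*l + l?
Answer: 5024/337 ≈ 14.908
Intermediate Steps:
O(k, l) = l - 7*k*l (O(k, l) = -7*k*l + l = l - 7*k*l)
-2512/(-31 + O(-2, j(6))*((2 - 2) - 11)) = -2512/(-31 + ((5/6)*(1 - 7*(-2)))*((2 - 2) - 11)) = -2512/(-31 + ((5*(1/6))*(1 + 14))*(0 - 11)) = -2512/(-31 + ((5/6)*15)*(-11)) = -2512/(-31 + (25/2)*(-11)) = -2512/(-31 - 275/2) = -2512/(-337/2) = -2512*(-2/337) = 5024/337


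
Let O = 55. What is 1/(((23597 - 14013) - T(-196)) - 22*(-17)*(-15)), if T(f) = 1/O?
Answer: 55/218569 ≈ 0.00025164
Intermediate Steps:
T(f) = 1/55
1/(((23597 - 14013) - T(-196)) - 22*(-17)*(-15)) = 1/(((23597 - 14013) - 1*1/55) - 22*(-17)*(-15)) = 1/((9584 - 1/55) + 374*(-15)) = 1/(527119/55 - 5610) = 1/(218569/55) = 55/218569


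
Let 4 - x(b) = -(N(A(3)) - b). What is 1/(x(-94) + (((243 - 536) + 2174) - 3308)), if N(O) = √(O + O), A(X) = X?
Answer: -443/588745 - √6/1766235 ≈ -0.00075383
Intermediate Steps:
N(O) = √2*√O (N(O) = √(2*O) = √2*√O)
x(b) = 4 + √6 - b (x(b) = 4 - (-1)*(√2*√3 - b) = 4 - (-1)*(√6 - b) = 4 - (b - √6) = 4 + (√6 - b) = 4 + √6 - b)
1/(x(-94) + (((243 - 536) + 2174) - 3308)) = 1/((4 + √6 - 1*(-94)) + (((243 - 536) + 2174) - 3308)) = 1/((4 + √6 + 94) + ((-293 + 2174) - 3308)) = 1/((98 + √6) + (1881 - 3308)) = 1/((98 + √6) - 1427) = 1/(-1329 + √6)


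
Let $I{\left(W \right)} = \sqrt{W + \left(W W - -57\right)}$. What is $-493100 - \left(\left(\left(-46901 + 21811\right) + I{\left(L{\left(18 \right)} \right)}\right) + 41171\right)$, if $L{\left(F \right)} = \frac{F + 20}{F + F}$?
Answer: $-509181 - \frac{\sqrt{19171}}{18} \approx -5.0919 \cdot 10^{5}$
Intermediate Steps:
$L{\left(F \right)} = \frac{20 + F}{2 F}$
$I{\left(W \right)} = \sqrt{57 + W + W^{2}}$ ($I{\left(W \right)} = \sqrt{W + \left(W^{2} + \left(-128 + 185\right)\right)} = \sqrt{W + \left(W^{2} + 57\right)} = \sqrt{W + \left(57 + W^{2}\right)} = \sqrt{57 + W + W^{2}}$)
$-493100 - \left(\left(\left(-46901 + 21811\right) + I{\left(L{\left(18 \right)} \right)}\right) + 41171\right) = -493100 - \left(\left(\left(-46901 + 21811\right) + \sqrt{57 + \frac{20 + 18}{2 \cdot 18} + \left(\frac{20 + 18}{2 \cdot 18}\right)^{2}}\right) + 41171\right) = -493100 - \left(\left(-25090 + \sqrt{57 + \frac{1}{2} \cdot \frac{1}{18} \cdot 38 + \left(\frac{1}{2} \cdot \frac{1}{18} \cdot 38\right)^{2}}\right) + 41171\right) = -493100 - \left(\left(-25090 + \sqrt{57 + \frac{19}{18} + \left(\frac{19}{18}\right)^{2}}\right) + 41171\right) = -493100 - \left(\left(-25090 + \sqrt{57 + \frac{19}{18} + \frac{361}{324}}\right) + 41171\right) = -493100 - \left(\left(-25090 + \sqrt{\frac{19171}{324}}\right) + 41171\right) = -493100 - \left(\left(-25090 + \frac{\sqrt{19171}}{18}\right) + 41171\right) = -493100 - \left(16081 + \frac{\sqrt{19171}}{18}\right) = -509181 - \frac{\sqrt{19171}}{18}$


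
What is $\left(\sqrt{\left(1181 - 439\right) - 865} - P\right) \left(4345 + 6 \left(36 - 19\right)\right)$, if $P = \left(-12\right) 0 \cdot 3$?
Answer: $4447 i \sqrt{123} \approx 49320.0 i$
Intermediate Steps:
$P = 0$ ($P = 0 \cdot 3 = 0$)
$\left(\sqrt{\left(1181 - 439\right) - 865} - P\right) \left(4345 + 6 \left(36 - 19\right)\right) = \left(\sqrt{\left(1181 - 439\right) - 865} - 0\right) \left(4345 + 6 \left(36 - 19\right)\right) = \left(\sqrt{\left(1181 - 439\right) - 865} + 0\right) \left(4345 + 6 \cdot 17\right) = \left(\sqrt{742 - 865} + 0\right) \left(4345 + 102\right) = \left(\sqrt{-123} + 0\right) 4447 = \left(i \sqrt{123} + 0\right) 4447 = i \sqrt{123} \cdot 4447 = 4447 i \sqrt{123}$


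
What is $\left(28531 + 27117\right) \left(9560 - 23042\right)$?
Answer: $-750246336$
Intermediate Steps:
$\left(28531 + 27117\right) \left(9560 - 23042\right) = 55648 \left(-13482\right) = -750246336$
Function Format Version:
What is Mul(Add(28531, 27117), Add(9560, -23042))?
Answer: -750246336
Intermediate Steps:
Mul(Add(28531, 27117), Add(9560, -23042)) = Mul(55648, -13482) = -750246336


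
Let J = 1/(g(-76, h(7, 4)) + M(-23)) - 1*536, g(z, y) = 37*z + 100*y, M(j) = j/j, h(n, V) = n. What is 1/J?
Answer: -2111/1131497 ≈ -0.0018657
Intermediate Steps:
M(j) = 1
J = -1131497/2111 (J = 1/((37*(-76) + 100*7) + 1) - 1*536 = 1/((-2812 + 700) + 1) - 536 = 1/(-2112 + 1) - 536 = 1/(-2111) - 536 = -1/2111 - 536 = -1131497/2111 ≈ -536.00)
1/J = 1/(-1131497/2111) = -2111/1131497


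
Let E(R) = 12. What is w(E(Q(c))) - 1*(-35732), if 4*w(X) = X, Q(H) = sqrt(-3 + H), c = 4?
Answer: 35735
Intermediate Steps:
w(X) = X/4
w(E(Q(c))) - 1*(-35732) = (1/4)*12 - 1*(-35732) = 3 + 35732 = 35735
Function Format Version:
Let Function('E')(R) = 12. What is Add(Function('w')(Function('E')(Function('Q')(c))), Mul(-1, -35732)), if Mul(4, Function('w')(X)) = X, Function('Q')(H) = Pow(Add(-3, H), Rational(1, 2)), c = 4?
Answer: 35735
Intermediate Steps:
Function('w')(X) = Mul(Rational(1, 4), X)
Add(Function('w')(Function('E')(Function('Q')(c))), Mul(-1, -35732)) = Add(Mul(Rational(1, 4), 12), Mul(-1, -35732)) = Add(3, 35732) = 35735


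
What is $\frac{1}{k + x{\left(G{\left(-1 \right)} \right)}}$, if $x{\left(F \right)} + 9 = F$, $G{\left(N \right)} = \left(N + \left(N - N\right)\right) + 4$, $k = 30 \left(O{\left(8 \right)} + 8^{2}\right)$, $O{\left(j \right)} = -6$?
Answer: $\frac{1}{1734} \approx 0.0005767$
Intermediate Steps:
$k = 1740$ ($k = 30 \left(-6 + 8^{2}\right) = 30 \left(-6 + 64\right) = 30 \cdot 58 = 1740$)
$G{\left(N \right)} = 4 + N$ ($G{\left(N \right)} = \left(N + 0\right) + 4 = N + 4 = 4 + N$)
$x{\left(F \right)} = -9 + F$
$\frac{1}{k + x{\left(G{\left(-1 \right)} \right)}} = \frac{1}{1740 + \left(-9 + \left(4 - 1\right)\right)} = \frac{1}{1740 + \left(-9 + 3\right)} = \frac{1}{1740 - 6} = \frac{1}{1734}$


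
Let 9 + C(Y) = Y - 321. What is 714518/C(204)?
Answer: -51037/9 ≈ -5670.8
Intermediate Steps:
C(Y) = -330 + Y (C(Y) = -9 + (Y - 321) = -9 + (-321 + Y) = -330 + Y)
714518/C(204) = 714518/(-330 + 204) = 714518/(-126) = 714518*(-1/126) = -51037/9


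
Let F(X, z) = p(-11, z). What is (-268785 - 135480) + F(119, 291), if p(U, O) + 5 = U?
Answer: -404281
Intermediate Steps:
p(U, O) = -5 + U
F(X, z) = -16 (F(X, z) = -5 - 11 = -16)
(-268785 - 135480) + F(119, 291) = (-268785 - 135480) - 16 = -404265 - 16 = -404281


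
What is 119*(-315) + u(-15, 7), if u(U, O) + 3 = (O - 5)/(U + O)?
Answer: -149953/4 ≈ -37488.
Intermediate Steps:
u(U, O) = -3 + (-5 + O)/(O + U) (u(U, O) = -3 + (O - 5)/(U + O) = -3 + (-5 + O)/(O + U))
119*(-315) + u(-15, 7) = 119*(-315) + (-5 - 3*(-15) - 2*7)/(7 - 15) = -37485 + (-5 + 45 - 14)/(-8) = -37485 - ⅛*26 = -37485 - 13/4 = -149953/4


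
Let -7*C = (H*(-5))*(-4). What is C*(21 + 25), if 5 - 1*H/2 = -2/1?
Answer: -1840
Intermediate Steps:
H = 14 (H = 10 - (-4)/1 = 10 - (-4) = 10 - 2*(-2) = 10 + 4 = 14)
C = -40 (C = -14*(-5)*(-4)/7 = -(-10)*(-4) = -⅐*280 = -40)
C*(21 + 25) = -40*(21 + 25) = -40*46 = -1840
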